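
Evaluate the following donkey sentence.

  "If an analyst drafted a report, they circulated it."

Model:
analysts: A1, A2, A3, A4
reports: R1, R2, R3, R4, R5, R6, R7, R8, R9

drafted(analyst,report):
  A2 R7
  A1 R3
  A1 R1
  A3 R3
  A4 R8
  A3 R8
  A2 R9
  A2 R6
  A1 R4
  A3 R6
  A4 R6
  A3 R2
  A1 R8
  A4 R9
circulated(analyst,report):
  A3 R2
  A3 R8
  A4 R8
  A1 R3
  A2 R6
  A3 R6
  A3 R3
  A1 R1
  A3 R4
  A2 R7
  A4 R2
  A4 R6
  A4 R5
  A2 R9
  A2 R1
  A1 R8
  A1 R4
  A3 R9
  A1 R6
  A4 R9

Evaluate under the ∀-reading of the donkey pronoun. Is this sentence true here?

"it" takes "a report" as antecedent — a donkey pronoun bound across the clause boundary.
Strong reading: for every (a,r) with drafted(a,r), circulated(a,r).
Restrictor pairs: (A1,R1) ✓  (A1,R3) ✓  (A1,R4) ✓  (A1,R8) ✓  (A2,R6) ✓  (A2,R7) ✓  (A2,R9) ✓  (A3,R2) ✓  (A3,R3) ✓  (A3,R6) ✓  (A3,R8) ✓  (A4,R6) ✓  (A4,R8) ✓  (A4,R9) ✓
Every restrictor pair satisfies the scope.

True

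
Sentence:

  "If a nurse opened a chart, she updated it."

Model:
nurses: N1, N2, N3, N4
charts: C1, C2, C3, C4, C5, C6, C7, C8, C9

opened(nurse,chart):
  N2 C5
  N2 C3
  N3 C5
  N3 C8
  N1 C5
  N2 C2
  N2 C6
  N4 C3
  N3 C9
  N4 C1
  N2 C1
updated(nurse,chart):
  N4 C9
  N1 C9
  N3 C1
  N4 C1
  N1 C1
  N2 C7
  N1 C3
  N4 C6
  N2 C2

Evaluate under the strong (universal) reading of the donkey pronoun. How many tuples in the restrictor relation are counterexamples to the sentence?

9

"it" takes "a chart" as antecedent — a donkey pronoun bound across the clause boundary.
Strong reading: for every (n,c) with opened(n,c), updated(n,c).
Restrictor pairs: (N1,C5) ✗  (N2,C1) ✗  (N2,C2) ✓  (N2,C3) ✗  (N2,C5) ✗  (N2,C6) ✗  (N3,C5) ✗  (N3,C8) ✗  (N3,C9) ✗  (N4,C1) ✓  (N4,C3) ✗
Counterexamples (restrictor pairs failing the scope): 9.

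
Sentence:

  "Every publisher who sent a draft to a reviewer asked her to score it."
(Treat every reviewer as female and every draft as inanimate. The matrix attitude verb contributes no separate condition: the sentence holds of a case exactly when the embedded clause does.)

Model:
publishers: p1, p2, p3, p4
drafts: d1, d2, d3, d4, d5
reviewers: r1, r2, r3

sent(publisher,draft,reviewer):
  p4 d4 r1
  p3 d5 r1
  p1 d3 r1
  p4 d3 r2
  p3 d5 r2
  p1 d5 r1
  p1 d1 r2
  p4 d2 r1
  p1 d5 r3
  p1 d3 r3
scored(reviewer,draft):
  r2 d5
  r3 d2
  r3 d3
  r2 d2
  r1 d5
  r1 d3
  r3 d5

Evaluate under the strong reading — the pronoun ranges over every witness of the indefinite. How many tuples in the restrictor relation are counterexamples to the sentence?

4

"her" takes "a reviewer" as antecedent and "it" takes "a draft"; both are donkey pronouns co-varying with the restrictor.
Strong reading: for every (p,d,r) with sent(p,d,r), scored(r,d).
Restrictor triples: (p1,d1,r2)→scored(r2,d1) ✗  (p1,d3,r1)→scored(r1,d3) ✓  (p1,d3,r3)→scored(r3,d3) ✓  (p1,d5,r1)→scored(r1,d5) ✓  (p1,d5,r3)→scored(r3,d5) ✓  (p3,d5,r1)→scored(r1,d5) ✓  (p3,d5,r2)→scored(r2,d5) ✓  (p4,d2,r1)→scored(r1,d2) ✗  (p4,d3,r2)→scored(r2,d3) ✗  (p4,d4,r1)→scored(r1,d4) ✗
Counterexamples (restrictor triples failing the scope): 4.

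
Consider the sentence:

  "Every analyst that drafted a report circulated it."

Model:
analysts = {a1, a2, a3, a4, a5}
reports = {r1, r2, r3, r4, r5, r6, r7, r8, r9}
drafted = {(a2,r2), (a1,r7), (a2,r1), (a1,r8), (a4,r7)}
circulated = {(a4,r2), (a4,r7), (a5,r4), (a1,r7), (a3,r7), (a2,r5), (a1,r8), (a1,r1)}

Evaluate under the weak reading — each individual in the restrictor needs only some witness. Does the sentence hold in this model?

"it" takes "a report" as antecedent — a donkey pronoun bound across the clause boundary.
Weak reading: every analyst a with some drafted-report has at least one drafted-report r such that circulated(a,r).
Per analyst: a1:✓  a2:✗  a4:✓
a2 has no witness among its drafted-reports.

False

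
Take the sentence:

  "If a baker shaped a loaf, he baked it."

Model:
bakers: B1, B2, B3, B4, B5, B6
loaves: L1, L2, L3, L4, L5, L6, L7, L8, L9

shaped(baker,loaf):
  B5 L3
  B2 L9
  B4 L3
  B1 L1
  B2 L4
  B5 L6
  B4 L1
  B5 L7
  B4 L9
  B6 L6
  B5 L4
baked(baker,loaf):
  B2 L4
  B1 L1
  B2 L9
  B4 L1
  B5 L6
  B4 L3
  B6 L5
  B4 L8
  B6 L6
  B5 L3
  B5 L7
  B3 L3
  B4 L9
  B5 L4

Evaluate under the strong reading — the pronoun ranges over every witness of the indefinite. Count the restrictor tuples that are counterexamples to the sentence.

"it" takes "a loaf" as antecedent — a donkey pronoun bound across the clause boundary.
Strong reading: for every (b,l) with shaped(b,l), baked(b,l).
Restrictor pairs: (B1,L1) ✓  (B2,L4) ✓  (B2,L9) ✓  (B4,L1) ✓  (B4,L3) ✓  (B4,L9) ✓  (B5,L3) ✓  (B5,L4) ✓  (B5,L6) ✓  (B5,L7) ✓  (B6,L6) ✓
Counterexamples (restrictor pairs failing the scope): 0.

0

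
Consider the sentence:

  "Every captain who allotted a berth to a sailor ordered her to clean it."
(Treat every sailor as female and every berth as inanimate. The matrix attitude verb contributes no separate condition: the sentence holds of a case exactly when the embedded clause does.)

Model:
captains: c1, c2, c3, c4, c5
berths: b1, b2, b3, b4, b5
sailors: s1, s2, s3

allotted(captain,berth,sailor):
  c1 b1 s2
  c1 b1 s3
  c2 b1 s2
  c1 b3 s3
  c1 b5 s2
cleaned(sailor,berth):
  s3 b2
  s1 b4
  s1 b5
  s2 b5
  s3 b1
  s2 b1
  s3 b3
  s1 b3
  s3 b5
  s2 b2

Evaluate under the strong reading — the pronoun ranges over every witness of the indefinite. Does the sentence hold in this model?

True

"her" takes "a sailor" as antecedent and "it" takes "a berth"; both are donkey pronouns co-varying with the restrictor.
Strong reading: for every (c,b,s) with allotted(c,b,s), cleaned(s,b).
Restrictor triples: (c1,b1,s2)→cleaned(s2,b1) ✓  (c1,b1,s3)→cleaned(s3,b1) ✓  (c1,b3,s3)→cleaned(s3,b3) ✓  (c1,b5,s2)→cleaned(s2,b5) ✓  (c2,b1,s2)→cleaned(s2,b1) ✓
Every restrictor triple satisfies the scope.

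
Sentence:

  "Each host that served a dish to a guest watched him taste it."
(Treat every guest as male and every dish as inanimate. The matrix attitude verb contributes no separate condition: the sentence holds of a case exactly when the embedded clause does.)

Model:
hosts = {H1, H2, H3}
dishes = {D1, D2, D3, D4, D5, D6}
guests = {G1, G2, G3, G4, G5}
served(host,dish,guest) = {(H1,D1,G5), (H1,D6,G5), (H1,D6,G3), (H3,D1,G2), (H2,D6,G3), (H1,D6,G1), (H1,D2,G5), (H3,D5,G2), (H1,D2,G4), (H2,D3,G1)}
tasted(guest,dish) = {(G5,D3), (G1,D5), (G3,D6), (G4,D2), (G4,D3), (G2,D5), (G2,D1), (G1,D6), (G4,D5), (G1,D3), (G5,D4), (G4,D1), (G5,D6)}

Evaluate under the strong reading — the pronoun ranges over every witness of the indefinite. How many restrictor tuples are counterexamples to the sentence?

"him" takes "a guest" as antecedent and "it" takes "a dish"; both are donkey pronouns co-varying with the restrictor.
Strong reading: for every (h,d,g) with served(h,d,g), tasted(g,d).
Restrictor triples: (H1,D1,G5)→tasted(G5,D1) ✗  (H1,D2,G4)→tasted(G4,D2) ✓  (H1,D2,G5)→tasted(G5,D2) ✗  (H1,D6,G1)→tasted(G1,D6) ✓  (H1,D6,G3)→tasted(G3,D6) ✓  (H1,D6,G5)→tasted(G5,D6) ✓  (H2,D3,G1)→tasted(G1,D3) ✓  (H2,D6,G3)→tasted(G3,D6) ✓  (H3,D1,G2)→tasted(G2,D1) ✓  (H3,D5,G2)→tasted(G2,D5) ✓
Counterexamples (restrictor triples failing the scope): 2.

2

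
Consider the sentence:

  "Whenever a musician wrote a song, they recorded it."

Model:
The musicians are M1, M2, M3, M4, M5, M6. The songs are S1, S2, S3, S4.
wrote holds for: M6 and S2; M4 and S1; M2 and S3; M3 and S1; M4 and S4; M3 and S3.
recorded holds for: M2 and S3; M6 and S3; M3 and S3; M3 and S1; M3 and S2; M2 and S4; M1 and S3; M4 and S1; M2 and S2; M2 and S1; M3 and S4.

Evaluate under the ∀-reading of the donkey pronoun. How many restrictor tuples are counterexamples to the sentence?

"it" takes "a song" as antecedent — a donkey pronoun bound across the clause boundary.
Strong reading: for every (m,s) with wrote(m,s), recorded(m,s).
Restrictor pairs: (M2,S3) ✓  (M3,S1) ✓  (M3,S3) ✓  (M4,S1) ✓  (M4,S4) ✗  (M6,S2) ✗
Counterexamples (restrictor pairs failing the scope): 2.

2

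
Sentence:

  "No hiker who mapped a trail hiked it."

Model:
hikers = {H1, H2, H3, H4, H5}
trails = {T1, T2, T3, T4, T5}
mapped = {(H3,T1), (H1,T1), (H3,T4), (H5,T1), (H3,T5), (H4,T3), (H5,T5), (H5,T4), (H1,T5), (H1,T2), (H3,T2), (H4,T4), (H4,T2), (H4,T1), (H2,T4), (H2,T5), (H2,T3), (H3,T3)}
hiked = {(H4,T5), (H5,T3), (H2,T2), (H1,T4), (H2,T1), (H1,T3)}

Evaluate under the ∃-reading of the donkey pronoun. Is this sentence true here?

True

"it" takes "a trail" as antecedent — a donkey pronoun bound across the clause boundary.
Truth condition: for no (h,t) with mapped(h,t) does hiked(h,t) hold.
Restrictor pairs — does the scope hold? (H1,T1):fails  (H1,T2):fails  (H1,T5):fails  (H2,T3):fails  (H2,T4):fails  (H2,T5):fails  (H3,T1):fails  (H3,T2):fails  (H3,T3):fails  (H3,T4):fails  (H3,T5):fails  (H4,T1):fails  (H4,T2):fails  (H4,T3):fails  (H4,T4):fails  (H5,T1):fails  (H5,T4):fails  (H5,T5):fails
Scope holds for no restrictor pair, so the sentence is true.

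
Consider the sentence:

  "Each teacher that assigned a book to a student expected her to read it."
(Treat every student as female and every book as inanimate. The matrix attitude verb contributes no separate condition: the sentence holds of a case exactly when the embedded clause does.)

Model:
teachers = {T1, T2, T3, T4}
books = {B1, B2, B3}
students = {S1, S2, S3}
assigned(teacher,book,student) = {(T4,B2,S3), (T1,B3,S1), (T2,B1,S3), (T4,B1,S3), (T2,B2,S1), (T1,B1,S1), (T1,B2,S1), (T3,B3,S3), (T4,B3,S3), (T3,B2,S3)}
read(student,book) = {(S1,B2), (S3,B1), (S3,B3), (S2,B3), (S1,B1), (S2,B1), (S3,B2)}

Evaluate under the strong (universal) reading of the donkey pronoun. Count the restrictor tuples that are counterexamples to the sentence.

1

"her" takes "a student" as antecedent and "it" takes "a book"; both are donkey pronouns co-varying with the restrictor.
Strong reading: for every (t,b,s) with assigned(t,b,s), read(s,b).
Restrictor triples: (T1,B1,S1)→read(S1,B1) ✓  (T1,B2,S1)→read(S1,B2) ✓  (T1,B3,S1)→read(S1,B3) ✗  (T2,B1,S3)→read(S3,B1) ✓  (T2,B2,S1)→read(S1,B2) ✓  (T3,B2,S3)→read(S3,B2) ✓  (T3,B3,S3)→read(S3,B3) ✓  (T4,B1,S3)→read(S3,B1) ✓  (T4,B2,S3)→read(S3,B2) ✓  (T4,B3,S3)→read(S3,B3) ✓
Counterexamples (restrictor triples failing the scope): 1.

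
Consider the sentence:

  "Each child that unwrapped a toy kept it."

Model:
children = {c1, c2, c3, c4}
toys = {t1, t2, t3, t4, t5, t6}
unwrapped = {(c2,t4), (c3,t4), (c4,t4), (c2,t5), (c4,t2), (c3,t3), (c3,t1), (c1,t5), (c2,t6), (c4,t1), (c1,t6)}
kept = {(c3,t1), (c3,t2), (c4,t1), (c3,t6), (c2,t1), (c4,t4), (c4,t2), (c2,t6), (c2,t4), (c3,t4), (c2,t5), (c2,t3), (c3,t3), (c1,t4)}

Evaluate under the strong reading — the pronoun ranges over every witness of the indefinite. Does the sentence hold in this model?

False

"it" takes "a toy" as antecedent — a donkey pronoun bound across the clause boundary.
Strong reading: for every (c,t) with unwrapped(c,t), kept(c,t).
Restrictor pairs: (c1,t5) ✗  (c1,t6) ✗  (c2,t4) ✓  (c2,t5) ✓  (c2,t6) ✓  (c3,t1) ✓  (c3,t3) ✓  (c3,t4) ✓  (c4,t1) ✓  (c4,t2) ✓  (c4,t4) ✓
Counterexample: (c1,t5) is in unwrapped but fails the scope.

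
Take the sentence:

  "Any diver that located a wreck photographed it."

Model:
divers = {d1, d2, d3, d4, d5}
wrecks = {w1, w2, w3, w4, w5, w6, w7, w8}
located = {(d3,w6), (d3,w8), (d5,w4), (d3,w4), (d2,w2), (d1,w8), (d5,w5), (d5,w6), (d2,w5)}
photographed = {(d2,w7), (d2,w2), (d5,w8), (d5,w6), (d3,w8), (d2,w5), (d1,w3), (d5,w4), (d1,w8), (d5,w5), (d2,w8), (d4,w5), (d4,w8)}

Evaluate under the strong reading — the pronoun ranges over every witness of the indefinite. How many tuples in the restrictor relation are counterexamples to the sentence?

2

"it" takes "a wreck" as antecedent — a donkey pronoun bound across the clause boundary.
Strong reading: for every (d,w) with located(d,w), photographed(d,w).
Restrictor pairs: (d1,w8) ✓  (d2,w2) ✓  (d2,w5) ✓  (d3,w4) ✗  (d3,w6) ✗  (d3,w8) ✓  (d5,w4) ✓  (d5,w5) ✓  (d5,w6) ✓
Counterexamples (restrictor pairs failing the scope): 2.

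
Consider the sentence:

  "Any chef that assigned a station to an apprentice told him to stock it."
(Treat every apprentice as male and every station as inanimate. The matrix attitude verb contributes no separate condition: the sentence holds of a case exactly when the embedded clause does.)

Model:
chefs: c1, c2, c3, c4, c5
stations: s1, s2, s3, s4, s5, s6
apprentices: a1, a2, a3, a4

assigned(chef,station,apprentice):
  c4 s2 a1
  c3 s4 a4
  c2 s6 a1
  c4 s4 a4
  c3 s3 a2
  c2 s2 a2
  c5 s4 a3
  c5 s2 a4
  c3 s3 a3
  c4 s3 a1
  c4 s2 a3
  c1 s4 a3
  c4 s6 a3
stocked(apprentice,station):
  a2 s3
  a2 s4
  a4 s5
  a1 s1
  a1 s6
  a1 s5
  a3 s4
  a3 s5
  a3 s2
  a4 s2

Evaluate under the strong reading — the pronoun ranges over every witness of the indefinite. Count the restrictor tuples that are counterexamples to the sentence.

"him" takes "an apprentice" as antecedent and "it" takes "a station"; both are donkey pronouns co-varying with the restrictor.
Strong reading: for every (c,s,a) with assigned(c,s,a), stocked(a,s).
Restrictor triples: (c1,s4,a3)→stocked(a3,s4) ✓  (c2,s2,a2)→stocked(a2,s2) ✗  (c2,s6,a1)→stocked(a1,s6) ✓  (c3,s3,a2)→stocked(a2,s3) ✓  (c3,s3,a3)→stocked(a3,s3) ✗  (c3,s4,a4)→stocked(a4,s4) ✗  (c4,s2,a1)→stocked(a1,s2) ✗  (c4,s2,a3)→stocked(a3,s2) ✓  (c4,s3,a1)→stocked(a1,s3) ✗  (c4,s4,a4)→stocked(a4,s4) ✗  (c4,s6,a3)→stocked(a3,s6) ✗  (c5,s2,a4)→stocked(a4,s2) ✓  (c5,s4,a3)→stocked(a3,s4) ✓
Counterexamples (restrictor triples failing the scope): 7.

7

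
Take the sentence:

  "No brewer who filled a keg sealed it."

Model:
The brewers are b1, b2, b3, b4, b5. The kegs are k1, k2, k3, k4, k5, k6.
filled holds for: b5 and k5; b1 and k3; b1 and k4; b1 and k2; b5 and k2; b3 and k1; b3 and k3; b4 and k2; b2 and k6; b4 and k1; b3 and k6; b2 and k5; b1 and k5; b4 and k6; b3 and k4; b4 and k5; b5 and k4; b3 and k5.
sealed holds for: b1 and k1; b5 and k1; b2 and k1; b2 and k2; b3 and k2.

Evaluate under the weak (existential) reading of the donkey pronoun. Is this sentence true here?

True

"it" takes "a keg" as antecedent — a donkey pronoun bound across the clause boundary.
Truth condition: for no (b,k) with filled(b,k) does sealed(b,k) hold.
Restrictor pairs — does the scope hold? (b1,k2):fails  (b1,k3):fails  (b1,k4):fails  (b1,k5):fails  (b2,k5):fails  (b2,k6):fails  (b3,k1):fails  (b3,k3):fails  (b3,k4):fails  (b3,k5):fails  (b3,k6):fails  (b4,k1):fails  (b4,k2):fails  (b4,k5):fails  (b4,k6):fails  (b5,k2):fails  (b5,k4):fails  (b5,k5):fails
Scope holds for no restrictor pair, so the sentence is true.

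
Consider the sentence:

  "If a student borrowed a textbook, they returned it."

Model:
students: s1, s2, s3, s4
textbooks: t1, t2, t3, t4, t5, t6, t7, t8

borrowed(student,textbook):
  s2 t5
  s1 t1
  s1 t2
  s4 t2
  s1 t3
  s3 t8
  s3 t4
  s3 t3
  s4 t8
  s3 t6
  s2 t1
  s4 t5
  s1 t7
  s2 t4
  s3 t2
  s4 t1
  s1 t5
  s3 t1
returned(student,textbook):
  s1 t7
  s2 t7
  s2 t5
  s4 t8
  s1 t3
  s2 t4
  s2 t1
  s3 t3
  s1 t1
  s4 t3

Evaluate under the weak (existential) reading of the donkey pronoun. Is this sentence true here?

"it" takes "a textbook" as antecedent — a donkey pronoun bound across the clause boundary.
Weak reading: every student s with some borrowed-textbook has at least one borrowed-textbook t such that returned(s,t).
Per student: s1:✓  s2:✓  s3:✓  s4:✓
Every student in the restrictor has a witness.

True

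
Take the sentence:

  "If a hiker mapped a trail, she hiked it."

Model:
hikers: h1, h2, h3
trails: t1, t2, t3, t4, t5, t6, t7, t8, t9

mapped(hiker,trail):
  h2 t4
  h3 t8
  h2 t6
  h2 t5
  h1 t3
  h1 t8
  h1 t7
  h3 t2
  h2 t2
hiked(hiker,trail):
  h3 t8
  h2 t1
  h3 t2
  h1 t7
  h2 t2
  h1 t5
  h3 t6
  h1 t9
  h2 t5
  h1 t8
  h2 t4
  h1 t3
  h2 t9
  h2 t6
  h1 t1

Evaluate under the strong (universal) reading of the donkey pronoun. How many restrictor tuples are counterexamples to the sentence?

"it" takes "a trail" as antecedent — a donkey pronoun bound across the clause boundary.
Strong reading: for every (h,t) with mapped(h,t), hiked(h,t).
Restrictor pairs: (h1,t3) ✓  (h1,t7) ✓  (h1,t8) ✓  (h2,t2) ✓  (h2,t4) ✓  (h2,t5) ✓  (h2,t6) ✓  (h3,t2) ✓  (h3,t8) ✓
Counterexamples (restrictor pairs failing the scope): 0.

0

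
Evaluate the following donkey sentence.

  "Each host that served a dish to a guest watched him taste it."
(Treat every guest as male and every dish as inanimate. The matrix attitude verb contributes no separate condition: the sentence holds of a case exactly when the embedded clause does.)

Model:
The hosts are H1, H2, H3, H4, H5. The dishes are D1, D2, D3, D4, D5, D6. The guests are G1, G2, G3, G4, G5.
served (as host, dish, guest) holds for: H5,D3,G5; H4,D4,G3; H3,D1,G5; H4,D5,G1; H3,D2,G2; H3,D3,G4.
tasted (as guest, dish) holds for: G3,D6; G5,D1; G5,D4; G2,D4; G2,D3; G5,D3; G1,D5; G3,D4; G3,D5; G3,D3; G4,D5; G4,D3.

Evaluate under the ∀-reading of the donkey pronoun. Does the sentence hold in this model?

False

"him" takes "a guest" as antecedent and "it" takes "a dish"; both are donkey pronouns co-varying with the restrictor.
Strong reading: for every (h,d,g) with served(h,d,g), tasted(g,d).
Restrictor triples: (H3,D1,G5)→tasted(G5,D1) ✓  (H3,D2,G2)→tasted(G2,D2) ✗  (H3,D3,G4)→tasted(G4,D3) ✓  (H4,D4,G3)→tasted(G3,D4) ✓  (H4,D5,G1)→tasted(G1,D5) ✓  (H5,D3,G5)→tasted(G5,D3) ✓
Counterexample: (H3,D2,G2) — tasted(G2,D2) does not hold.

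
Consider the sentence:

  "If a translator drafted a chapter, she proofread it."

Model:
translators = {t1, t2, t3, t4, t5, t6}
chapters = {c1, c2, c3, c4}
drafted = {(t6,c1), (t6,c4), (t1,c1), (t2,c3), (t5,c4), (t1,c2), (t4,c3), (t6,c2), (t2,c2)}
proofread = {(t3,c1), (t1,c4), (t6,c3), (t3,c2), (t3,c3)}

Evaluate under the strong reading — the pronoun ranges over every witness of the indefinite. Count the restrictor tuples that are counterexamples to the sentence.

9

"it" takes "a chapter" as antecedent — a donkey pronoun bound across the clause boundary.
Strong reading: for every (t,c) with drafted(t,c), proofread(t,c).
Restrictor pairs: (t1,c1) ✗  (t1,c2) ✗  (t2,c2) ✗  (t2,c3) ✗  (t4,c3) ✗  (t5,c4) ✗  (t6,c1) ✗  (t6,c2) ✗  (t6,c4) ✗
Counterexamples (restrictor pairs failing the scope): 9.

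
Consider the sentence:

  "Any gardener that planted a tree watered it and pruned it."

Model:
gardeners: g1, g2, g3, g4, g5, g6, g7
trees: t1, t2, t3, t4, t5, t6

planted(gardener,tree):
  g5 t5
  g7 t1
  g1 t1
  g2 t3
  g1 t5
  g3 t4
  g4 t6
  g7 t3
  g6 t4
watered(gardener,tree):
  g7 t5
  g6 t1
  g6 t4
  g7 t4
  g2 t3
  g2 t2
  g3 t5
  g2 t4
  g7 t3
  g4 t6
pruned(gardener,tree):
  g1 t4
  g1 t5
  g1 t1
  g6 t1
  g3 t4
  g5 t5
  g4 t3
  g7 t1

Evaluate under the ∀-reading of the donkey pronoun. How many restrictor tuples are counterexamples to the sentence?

9

"it" takes "a tree" as antecedent — a donkey pronoun bound across the clause boundary.
Strong reading: for every (g,t) with planted(g,t), watered(g,t) ∧ pruned(g,t).
Restrictor pairs: (g1,t1) ✗  (g1,t5) ✗  (g2,t3) ✗  (g3,t4) ✗  (g4,t6) ✗  (g5,t5) ✗  (g6,t4) ✗  (g7,t1) ✗  (g7,t3) ✗
Counterexamples (restrictor pairs failing the scope): 9.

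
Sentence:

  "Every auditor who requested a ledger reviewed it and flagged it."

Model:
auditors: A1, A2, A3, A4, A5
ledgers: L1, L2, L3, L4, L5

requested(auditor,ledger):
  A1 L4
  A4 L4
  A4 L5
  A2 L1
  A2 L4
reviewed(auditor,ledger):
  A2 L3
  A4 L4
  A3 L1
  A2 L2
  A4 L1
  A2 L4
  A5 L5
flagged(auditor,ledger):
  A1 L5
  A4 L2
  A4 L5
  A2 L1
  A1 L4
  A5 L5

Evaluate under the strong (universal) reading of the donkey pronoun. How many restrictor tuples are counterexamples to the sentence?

5

"it" takes "a ledger" as antecedent — a donkey pronoun bound across the clause boundary.
Strong reading: for every (a,l) with requested(a,l), reviewed(a,l) ∧ flagged(a,l).
Restrictor pairs: (A1,L4) ✗  (A2,L1) ✗  (A2,L4) ✗  (A4,L4) ✗  (A4,L5) ✗
Counterexamples (restrictor pairs failing the scope): 5.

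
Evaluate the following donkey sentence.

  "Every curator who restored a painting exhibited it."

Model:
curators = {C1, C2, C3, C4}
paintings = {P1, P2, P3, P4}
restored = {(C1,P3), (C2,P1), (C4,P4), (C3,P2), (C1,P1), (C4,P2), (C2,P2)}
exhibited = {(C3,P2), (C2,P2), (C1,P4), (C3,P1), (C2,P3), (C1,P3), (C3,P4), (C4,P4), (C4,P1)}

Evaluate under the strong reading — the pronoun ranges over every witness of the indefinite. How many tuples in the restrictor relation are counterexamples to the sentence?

"it" takes "a painting" as antecedent — a donkey pronoun bound across the clause boundary.
Strong reading: for every (c,p) with restored(c,p), exhibited(c,p).
Restrictor pairs: (C1,P1) ✗  (C1,P3) ✓  (C2,P1) ✗  (C2,P2) ✓  (C3,P2) ✓  (C4,P2) ✗  (C4,P4) ✓
Counterexamples (restrictor pairs failing the scope): 3.

3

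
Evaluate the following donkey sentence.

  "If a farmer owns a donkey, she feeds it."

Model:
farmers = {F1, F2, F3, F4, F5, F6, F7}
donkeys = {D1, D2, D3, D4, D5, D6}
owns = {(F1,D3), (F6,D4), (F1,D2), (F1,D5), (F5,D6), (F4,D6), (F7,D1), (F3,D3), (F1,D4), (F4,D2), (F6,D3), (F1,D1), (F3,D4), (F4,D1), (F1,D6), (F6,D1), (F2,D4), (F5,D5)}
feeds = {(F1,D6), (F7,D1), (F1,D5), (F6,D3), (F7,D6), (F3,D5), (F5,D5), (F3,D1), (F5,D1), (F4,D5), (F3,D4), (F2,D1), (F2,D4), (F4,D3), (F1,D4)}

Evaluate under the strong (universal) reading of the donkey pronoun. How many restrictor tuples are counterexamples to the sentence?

10

"it" takes "a donkey" as antecedent — a donkey pronoun bound across the clause boundary.
Strong reading: for every (f,d) with owns(f,d), feeds(f,d).
Restrictor pairs: (F1,D1) ✗  (F1,D2) ✗  (F1,D3) ✗  (F1,D4) ✓  (F1,D5) ✓  (F1,D6) ✓  (F2,D4) ✓  (F3,D3) ✗  (F3,D4) ✓  (F4,D1) ✗  (F4,D2) ✗  (F4,D6) ✗  (F5,D5) ✓  (F5,D6) ✗  (F6,D1) ✗  (F6,D3) ✓  (F6,D4) ✗  (F7,D1) ✓
Counterexamples (restrictor pairs failing the scope): 10.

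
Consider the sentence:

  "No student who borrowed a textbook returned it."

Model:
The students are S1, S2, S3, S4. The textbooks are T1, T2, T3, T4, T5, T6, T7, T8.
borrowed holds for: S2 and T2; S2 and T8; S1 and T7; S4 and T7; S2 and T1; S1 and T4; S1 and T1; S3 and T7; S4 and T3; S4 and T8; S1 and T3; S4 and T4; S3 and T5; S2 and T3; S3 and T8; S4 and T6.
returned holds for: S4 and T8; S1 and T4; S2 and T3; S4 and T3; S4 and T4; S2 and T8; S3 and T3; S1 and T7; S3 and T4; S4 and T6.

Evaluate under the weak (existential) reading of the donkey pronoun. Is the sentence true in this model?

False

"it" takes "a textbook" as antecedent — a donkey pronoun bound across the clause boundary.
Truth condition: for no (s,t) with borrowed(s,t) does returned(s,t) hold.
Restrictor pairs — does the scope hold? (S1,T1):fails  (S1,T3):fails  (S1,T4):holds  (S1,T7):holds  (S2,T1):fails  (S2,T2):fails  (S2,T3):holds  (S2,T8):holds  (S3,T5):fails  (S3,T7):fails  (S3,T8):fails  (S4,T3):holds  (S4,T4):holds  (S4,T6):holds  (S4,T7):fails  (S4,T8):holds
Scope holds for 8 pair(s), so the sentence is false.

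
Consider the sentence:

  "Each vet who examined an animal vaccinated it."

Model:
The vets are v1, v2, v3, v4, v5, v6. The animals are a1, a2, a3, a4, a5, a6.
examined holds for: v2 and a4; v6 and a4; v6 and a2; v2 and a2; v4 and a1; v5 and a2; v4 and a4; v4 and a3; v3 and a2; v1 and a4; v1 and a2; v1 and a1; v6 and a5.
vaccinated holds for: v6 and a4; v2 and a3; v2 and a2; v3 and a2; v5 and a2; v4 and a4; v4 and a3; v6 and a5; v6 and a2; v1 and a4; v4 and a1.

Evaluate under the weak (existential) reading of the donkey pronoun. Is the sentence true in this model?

"it" takes "an animal" as antecedent — a donkey pronoun bound across the clause boundary.
Weak reading: every vet v with some examined-animal has at least one examined-animal a such that vaccinated(v,a).
Per vet: v1:✓  v2:✓  v3:✓  v4:✓  v5:✓  v6:✓
Every vet in the restrictor has a witness.

True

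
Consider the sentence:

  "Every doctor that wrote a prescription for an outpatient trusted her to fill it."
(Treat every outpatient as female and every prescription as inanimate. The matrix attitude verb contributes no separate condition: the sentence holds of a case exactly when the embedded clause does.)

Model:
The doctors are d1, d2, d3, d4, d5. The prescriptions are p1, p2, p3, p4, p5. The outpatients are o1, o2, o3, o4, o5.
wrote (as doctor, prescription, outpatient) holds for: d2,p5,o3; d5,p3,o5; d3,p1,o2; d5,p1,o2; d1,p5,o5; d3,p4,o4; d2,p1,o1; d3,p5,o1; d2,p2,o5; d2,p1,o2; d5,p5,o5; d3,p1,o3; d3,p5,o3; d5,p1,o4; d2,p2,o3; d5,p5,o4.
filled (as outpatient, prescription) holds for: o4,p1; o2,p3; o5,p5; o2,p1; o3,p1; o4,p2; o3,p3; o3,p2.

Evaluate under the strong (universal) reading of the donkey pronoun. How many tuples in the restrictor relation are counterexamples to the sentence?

"her" takes "an outpatient" as antecedent and "it" takes "a prescription"; both are donkey pronouns co-varying with the restrictor.
Strong reading: for every (d,p,o) with wrote(d,p,o), filled(o,p).
Restrictor triples: (d1,p5,o5)→filled(o5,p5) ✓  (d2,p1,o1)→filled(o1,p1) ✗  (d2,p1,o2)→filled(o2,p1) ✓  (d2,p2,o3)→filled(o3,p2) ✓  (d2,p2,o5)→filled(o5,p2) ✗  (d2,p5,o3)→filled(o3,p5) ✗  (d3,p1,o2)→filled(o2,p1) ✓  (d3,p1,o3)→filled(o3,p1) ✓  (d3,p4,o4)→filled(o4,p4) ✗  (d3,p5,o1)→filled(o1,p5) ✗  (d3,p5,o3)→filled(o3,p5) ✗  (d5,p1,o2)→filled(o2,p1) ✓  (d5,p1,o4)→filled(o4,p1) ✓  (d5,p3,o5)→filled(o5,p3) ✗  (d5,p5,o4)→filled(o4,p5) ✗  (d5,p5,o5)→filled(o5,p5) ✓
Counterexamples (restrictor triples failing the scope): 8.

8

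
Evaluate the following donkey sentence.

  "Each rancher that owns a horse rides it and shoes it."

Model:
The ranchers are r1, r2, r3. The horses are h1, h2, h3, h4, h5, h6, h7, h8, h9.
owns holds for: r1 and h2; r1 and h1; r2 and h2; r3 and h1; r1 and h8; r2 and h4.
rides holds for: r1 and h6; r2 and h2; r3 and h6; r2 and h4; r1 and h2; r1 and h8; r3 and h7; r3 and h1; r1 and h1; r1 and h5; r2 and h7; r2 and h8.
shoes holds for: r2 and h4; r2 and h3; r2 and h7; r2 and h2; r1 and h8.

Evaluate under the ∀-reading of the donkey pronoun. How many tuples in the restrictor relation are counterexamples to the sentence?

"it" takes "a horse" as antecedent — a donkey pronoun bound across the clause boundary.
Strong reading: for every (r,h) with owns(r,h), rides(r,h) ∧ shoes(r,h).
Restrictor pairs: (r1,h1) ✗  (r1,h2) ✗  (r1,h8) ✓  (r2,h2) ✓  (r2,h4) ✓  (r3,h1) ✗
Counterexamples (restrictor pairs failing the scope): 3.

3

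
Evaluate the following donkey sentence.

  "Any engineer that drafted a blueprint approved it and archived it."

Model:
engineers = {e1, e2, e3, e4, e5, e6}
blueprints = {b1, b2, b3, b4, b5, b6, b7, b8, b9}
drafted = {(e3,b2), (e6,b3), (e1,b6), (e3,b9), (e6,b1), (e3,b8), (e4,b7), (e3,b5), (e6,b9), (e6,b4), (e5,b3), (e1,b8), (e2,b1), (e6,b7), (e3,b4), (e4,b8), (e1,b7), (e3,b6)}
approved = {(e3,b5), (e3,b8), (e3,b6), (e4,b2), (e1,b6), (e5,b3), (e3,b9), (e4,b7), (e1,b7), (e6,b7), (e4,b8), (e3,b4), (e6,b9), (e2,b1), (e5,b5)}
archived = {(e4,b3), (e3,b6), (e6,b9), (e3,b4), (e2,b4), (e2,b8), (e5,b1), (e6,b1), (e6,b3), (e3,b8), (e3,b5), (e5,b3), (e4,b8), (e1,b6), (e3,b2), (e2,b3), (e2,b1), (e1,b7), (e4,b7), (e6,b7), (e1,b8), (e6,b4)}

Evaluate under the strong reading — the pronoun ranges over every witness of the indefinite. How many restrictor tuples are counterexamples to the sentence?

"it" takes "a blueprint" as antecedent — a donkey pronoun bound across the clause boundary.
Strong reading: for every (e,b) with drafted(e,b), approved(e,b) ∧ archived(e,b).
Restrictor pairs: (e1,b6) ✓  (e1,b7) ✓  (e1,b8) ✗  (e2,b1) ✓  (e3,b2) ✗  (e3,b4) ✓  (e3,b5) ✓  (e3,b6) ✓  (e3,b8) ✓  (e3,b9) ✗  (e4,b7) ✓  (e4,b8) ✓  (e5,b3) ✓  (e6,b1) ✗  (e6,b3) ✗  (e6,b4) ✗  (e6,b7) ✓  (e6,b9) ✓
Counterexamples (restrictor pairs failing the scope): 6.

6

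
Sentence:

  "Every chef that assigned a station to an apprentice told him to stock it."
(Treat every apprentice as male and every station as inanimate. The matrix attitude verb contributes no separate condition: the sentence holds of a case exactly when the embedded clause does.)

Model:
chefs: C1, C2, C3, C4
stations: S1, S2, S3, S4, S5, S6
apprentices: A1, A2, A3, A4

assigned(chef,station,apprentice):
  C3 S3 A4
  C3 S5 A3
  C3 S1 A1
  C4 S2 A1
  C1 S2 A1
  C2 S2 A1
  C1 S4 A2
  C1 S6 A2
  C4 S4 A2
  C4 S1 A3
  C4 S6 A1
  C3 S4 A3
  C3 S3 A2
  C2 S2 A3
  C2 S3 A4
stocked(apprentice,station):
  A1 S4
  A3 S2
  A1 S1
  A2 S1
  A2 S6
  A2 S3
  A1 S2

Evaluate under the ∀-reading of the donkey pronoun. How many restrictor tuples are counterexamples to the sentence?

8

"him" takes "an apprentice" as antecedent and "it" takes "a station"; both are donkey pronouns co-varying with the restrictor.
Strong reading: for every (c,s,a) with assigned(c,s,a), stocked(a,s).
Restrictor triples: (C1,S2,A1)→stocked(A1,S2) ✓  (C1,S4,A2)→stocked(A2,S4) ✗  (C1,S6,A2)→stocked(A2,S6) ✓  (C2,S2,A1)→stocked(A1,S2) ✓  (C2,S2,A3)→stocked(A3,S2) ✓  (C2,S3,A4)→stocked(A4,S3) ✗  (C3,S1,A1)→stocked(A1,S1) ✓  (C3,S3,A2)→stocked(A2,S3) ✓  (C3,S3,A4)→stocked(A4,S3) ✗  (C3,S4,A3)→stocked(A3,S4) ✗  (C3,S5,A3)→stocked(A3,S5) ✗  (C4,S1,A3)→stocked(A3,S1) ✗  (C4,S2,A1)→stocked(A1,S2) ✓  (C4,S4,A2)→stocked(A2,S4) ✗  (C4,S6,A1)→stocked(A1,S6) ✗
Counterexamples (restrictor triples failing the scope): 8.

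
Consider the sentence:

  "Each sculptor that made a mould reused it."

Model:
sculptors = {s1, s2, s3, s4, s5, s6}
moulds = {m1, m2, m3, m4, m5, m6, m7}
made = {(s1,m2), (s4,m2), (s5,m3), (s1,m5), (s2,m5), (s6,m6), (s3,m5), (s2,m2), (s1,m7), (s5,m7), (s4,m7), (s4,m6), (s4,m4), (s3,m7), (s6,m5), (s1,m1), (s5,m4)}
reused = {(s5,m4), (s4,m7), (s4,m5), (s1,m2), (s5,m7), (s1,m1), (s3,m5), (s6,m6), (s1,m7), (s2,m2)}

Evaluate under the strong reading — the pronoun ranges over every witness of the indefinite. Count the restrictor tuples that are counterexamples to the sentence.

8

"it" takes "a mould" as antecedent — a donkey pronoun bound across the clause boundary.
Strong reading: for every (s,m) with made(s,m), reused(s,m).
Restrictor pairs: (s1,m1) ✓  (s1,m2) ✓  (s1,m5) ✗  (s1,m7) ✓  (s2,m2) ✓  (s2,m5) ✗  (s3,m5) ✓  (s3,m7) ✗  (s4,m2) ✗  (s4,m4) ✗  (s4,m6) ✗  (s4,m7) ✓  (s5,m3) ✗  (s5,m4) ✓  (s5,m7) ✓  (s6,m5) ✗  (s6,m6) ✓
Counterexamples (restrictor pairs failing the scope): 8.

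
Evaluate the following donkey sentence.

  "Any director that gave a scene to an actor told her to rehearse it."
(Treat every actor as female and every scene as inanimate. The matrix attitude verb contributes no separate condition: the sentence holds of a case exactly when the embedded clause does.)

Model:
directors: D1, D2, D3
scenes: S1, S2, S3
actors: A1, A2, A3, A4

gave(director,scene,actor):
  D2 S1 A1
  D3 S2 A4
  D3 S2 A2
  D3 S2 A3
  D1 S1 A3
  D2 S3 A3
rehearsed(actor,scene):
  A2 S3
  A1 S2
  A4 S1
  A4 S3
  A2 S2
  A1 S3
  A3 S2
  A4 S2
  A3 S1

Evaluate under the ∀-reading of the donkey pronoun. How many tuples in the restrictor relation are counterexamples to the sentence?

2

"her" takes "an actor" as antecedent and "it" takes "a scene"; both are donkey pronouns co-varying with the restrictor.
Strong reading: for every (d,s,a) with gave(d,s,a), rehearsed(a,s).
Restrictor triples: (D1,S1,A3)→rehearsed(A3,S1) ✓  (D2,S1,A1)→rehearsed(A1,S1) ✗  (D2,S3,A3)→rehearsed(A3,S3) ✗  (D3,S2,A2)→rehearsed(A2,S2) ✓  (D3,S2,A3)→rehearsed(A3,S2) ✓  (D3,S2,A4)→rehearsed(A4,S2) ✓
Counterexamples (restrictor triples failing the scope): 2.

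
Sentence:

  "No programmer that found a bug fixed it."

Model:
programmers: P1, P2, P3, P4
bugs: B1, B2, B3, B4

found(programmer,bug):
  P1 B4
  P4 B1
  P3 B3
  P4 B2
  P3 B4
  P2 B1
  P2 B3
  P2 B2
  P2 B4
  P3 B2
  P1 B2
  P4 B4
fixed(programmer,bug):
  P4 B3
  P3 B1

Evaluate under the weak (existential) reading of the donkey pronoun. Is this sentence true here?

True

"it" takes "a bug" as antecedent — a donkey pronoun bound across the clause boundary.
Truth condition: for no (p,b) with found(p,b) does fixed(p,b) hold.
Restrictor pairs — does the scope hold? (P1,B2):fails  (P1,B4):fails  (P2,B1):fails  (P2,B2):fails  (P2,B3):fails  (P2,B4):fails  (P3,B2):fails  (P3,B3):fails  (P3,B4):fails  (P4,B1):fails  (P4,B2):fails  (P4,B4):fails
Scope holds for no restrictor pair, so the sentence is true.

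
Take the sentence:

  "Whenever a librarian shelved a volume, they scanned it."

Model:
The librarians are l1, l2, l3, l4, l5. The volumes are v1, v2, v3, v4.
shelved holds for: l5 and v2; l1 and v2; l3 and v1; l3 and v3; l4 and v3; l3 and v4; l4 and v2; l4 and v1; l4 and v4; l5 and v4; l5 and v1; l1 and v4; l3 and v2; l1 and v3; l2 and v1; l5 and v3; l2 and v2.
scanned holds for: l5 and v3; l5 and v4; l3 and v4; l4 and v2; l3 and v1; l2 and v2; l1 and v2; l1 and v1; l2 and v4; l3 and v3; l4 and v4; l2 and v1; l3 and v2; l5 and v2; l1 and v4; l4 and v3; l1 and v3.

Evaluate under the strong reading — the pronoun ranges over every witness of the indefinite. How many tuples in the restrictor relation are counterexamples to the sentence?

2

"it" takes "a volume" as antecedent — a donkey pronoun bound across the clause boundary.
Strong reading: for every (l,v) with shelved(l,v), scanned(l,v).
Restrictor pairs: (l1,v2) ✓  (l1,v3) ✓  (l1,v4) ✓  (l2,v1) ✓  (l2,v2) ✓  (l3,v1) ✓  (l3,v2) ✓  (l3,v3) ✓  (l3,v4) ✓  (l4,v1) ✗  (l4,v2) ✓  (l4,v3) ✓  (l4,v4) ✓  (l5,v1) ✗  (l5,v2) ✓  (l5,v3) ✓  (l5,v4) ✓
Counterexamples (restrictor pairs failing the scope): 2.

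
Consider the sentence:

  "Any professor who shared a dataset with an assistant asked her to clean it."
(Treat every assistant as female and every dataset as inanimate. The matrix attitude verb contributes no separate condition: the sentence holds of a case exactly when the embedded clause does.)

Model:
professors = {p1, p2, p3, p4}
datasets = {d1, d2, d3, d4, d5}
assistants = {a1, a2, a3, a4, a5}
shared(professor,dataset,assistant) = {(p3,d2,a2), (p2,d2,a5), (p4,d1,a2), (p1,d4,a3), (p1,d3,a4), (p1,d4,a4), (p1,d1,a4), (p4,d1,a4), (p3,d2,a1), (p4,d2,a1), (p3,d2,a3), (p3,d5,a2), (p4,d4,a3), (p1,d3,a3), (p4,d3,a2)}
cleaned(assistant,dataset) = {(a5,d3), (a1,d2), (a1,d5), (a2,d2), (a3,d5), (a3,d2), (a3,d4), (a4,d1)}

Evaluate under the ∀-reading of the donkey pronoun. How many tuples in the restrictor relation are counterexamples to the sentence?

7

"her" takes "an assistant" as antecedent and "it" takes "a dataset"; both are donkey pronouns co-varying with the restrictor.
Strong reading: for every (p,d,a) with shared(p,d,a), cleaned(a,d).
Restrictor triples: (p1,d1,a4)→cleaned(a4,d1) ✓  (p1,d3,a3)→cleaned(a3,d3) ✗  (p1,d3,a4)→cleaned(a4,d3) ✗  (p1,d4,a3)→cleaned(a3,d4) ✓  (p1,d4,a4)→cleaned(a4,d4) ✗  (p2,d2,a5)→cleaned(a5,d2) ✗  (p3,d2,a1)→cleaned(a1,d2) ✓  (p3,d2,a2)→cleaned(a2,d2) ✓  (p3,d2,a3)→cleaned(a3,d2) ✓  (p3,d5,a2)→cleaned(a2,d5) ✗  (p4,d1,a2)→cleaned(a2,d1) ✗  (p4,d1,a4)→cleaned(a4,d1) ✓  (p4,d2,a1)→cleaned(a1,d2) ✓  (p4,d3,a2)→cleaned(a2,d3) ✗  (p4,d4,a3)→cleaned(a3,d4) ✓
Counterexamples (restrictor triples failing the scope): 7.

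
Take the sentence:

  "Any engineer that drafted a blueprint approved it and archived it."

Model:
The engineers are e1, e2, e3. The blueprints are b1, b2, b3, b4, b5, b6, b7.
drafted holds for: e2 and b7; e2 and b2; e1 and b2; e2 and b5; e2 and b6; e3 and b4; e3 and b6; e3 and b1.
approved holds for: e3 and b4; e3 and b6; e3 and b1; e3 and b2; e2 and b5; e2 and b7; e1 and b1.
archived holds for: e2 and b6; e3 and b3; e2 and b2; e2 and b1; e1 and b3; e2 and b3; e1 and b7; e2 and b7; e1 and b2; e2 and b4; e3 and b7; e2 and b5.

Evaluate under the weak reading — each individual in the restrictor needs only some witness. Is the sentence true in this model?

"it" takes "a blueprint" as antecedent — a donkey pronoun bound across the clause boundary.
Weak reading: every engineer e with some drafted-blueprint has at least one drafted-blueprint b such that approved(e,b) ∧ archived(e,b).
Per engineer: e1:✗  e2:✓  e3:✗
e1 has no witness among its drafted-blueprints.

False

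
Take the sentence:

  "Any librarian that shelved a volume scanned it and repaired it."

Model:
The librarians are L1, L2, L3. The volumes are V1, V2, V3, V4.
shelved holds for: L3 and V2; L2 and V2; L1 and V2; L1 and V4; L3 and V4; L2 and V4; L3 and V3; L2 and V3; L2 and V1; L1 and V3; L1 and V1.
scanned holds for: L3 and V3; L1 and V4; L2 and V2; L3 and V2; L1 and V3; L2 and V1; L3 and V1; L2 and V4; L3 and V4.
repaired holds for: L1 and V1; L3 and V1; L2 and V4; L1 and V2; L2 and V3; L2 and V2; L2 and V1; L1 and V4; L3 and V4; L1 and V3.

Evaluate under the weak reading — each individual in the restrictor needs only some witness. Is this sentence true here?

"it" takes "a volume" as antecedent — a donkey pronoun bound across the clause boundary.
Weak reading: every librarian l with some shelved-volume has at least one shelved-volume v such that scanned(l,v) ∧ repaired(l,v).
Per librarian: L1:✓  L2:✓  L3:✓
Every librarian in the restrictor has a witness.

True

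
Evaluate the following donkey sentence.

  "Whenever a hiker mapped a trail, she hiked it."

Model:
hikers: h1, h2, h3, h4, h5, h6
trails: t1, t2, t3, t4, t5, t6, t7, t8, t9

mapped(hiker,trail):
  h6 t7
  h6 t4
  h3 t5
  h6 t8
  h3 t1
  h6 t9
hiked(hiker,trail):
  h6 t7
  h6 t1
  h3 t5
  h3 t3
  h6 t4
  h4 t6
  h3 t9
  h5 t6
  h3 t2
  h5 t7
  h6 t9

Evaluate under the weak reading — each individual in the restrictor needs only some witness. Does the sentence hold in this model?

"it" takes "a trail" as antecedent — a donkey pronoun bound across the clause boundary.
Weak reading: every hiker h with some mapped-trail has at least one mapped-trail t such that hiked(h,t).
Per hiker: h3:✓  h6:✓
Every hiker in the restrictor has a witness.

True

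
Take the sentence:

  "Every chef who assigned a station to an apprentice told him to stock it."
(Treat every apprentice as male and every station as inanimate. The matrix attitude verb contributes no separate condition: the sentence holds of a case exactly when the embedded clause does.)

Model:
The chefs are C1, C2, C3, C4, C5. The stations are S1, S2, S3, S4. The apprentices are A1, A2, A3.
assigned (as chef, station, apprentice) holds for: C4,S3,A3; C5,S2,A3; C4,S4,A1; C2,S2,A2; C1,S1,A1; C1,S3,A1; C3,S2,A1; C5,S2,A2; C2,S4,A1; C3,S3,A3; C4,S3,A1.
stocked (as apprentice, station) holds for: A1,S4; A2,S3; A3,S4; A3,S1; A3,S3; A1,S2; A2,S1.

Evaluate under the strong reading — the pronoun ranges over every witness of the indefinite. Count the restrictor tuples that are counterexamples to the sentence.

"him" takes "an apprentice" as antecedent and "it" takes "a station"; both are donkey pronouns co-varying with the restrictor.
Strong reading: for every (c,s,a) with assigned(c,s,a), stocked(a,s).
Restrictor triples: (C1,S1,A1)→stocked(A1,S1) ✗  (C1,S3,A1)→stocked(A1,S3) ✗  (C2,S2,A2)→stocked(A2,S2) ✗  (C2,S4,A1)→stocked(A1,S4) ✓  (C3,S2,A1)→stocked(A1,S2) ✓  (C3,S3,A3)→stocked(A3,S3) ✓  (C4,S3,A1)→stocked(A1,S3) ✗  (C4,S3,A3)→stocked(A3,S3) ✓  (C4,S4,A1)→stocked(A1,S4) ✓  (C5,S2,A2)→stocked(A2,S2) ✗  (C5,S2,A3)→stocked(A3,S2) ✗
Counterexamples (restrictor triples failing the scope): 6.

6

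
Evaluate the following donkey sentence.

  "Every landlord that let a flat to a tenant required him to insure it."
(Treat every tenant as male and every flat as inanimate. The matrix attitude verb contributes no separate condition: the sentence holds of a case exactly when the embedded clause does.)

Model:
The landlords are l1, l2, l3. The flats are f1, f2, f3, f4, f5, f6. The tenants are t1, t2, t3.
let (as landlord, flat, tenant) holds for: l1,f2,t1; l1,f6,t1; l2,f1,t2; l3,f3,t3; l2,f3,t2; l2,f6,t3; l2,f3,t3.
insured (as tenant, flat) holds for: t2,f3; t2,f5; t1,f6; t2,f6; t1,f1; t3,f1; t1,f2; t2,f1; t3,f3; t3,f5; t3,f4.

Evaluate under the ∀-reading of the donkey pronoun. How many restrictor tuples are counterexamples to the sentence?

1

"him" takes "a tenant" as antecedent and "it" takes "a flat"; both are donkey pronouns co-varying with the restrictor.
Strong reading: for every (l,f,t) with let(l,f,t), insured(t,f).
Restrictor triples: (l1,f2,t1)→insured(t1,f2) ✓  (l1,f6,t1)→insured(t1,f6) ✓  (l2,f1,t2)→insured(t2,f1) ✓  (l2,f3,t2)→insured(t2,f3) ✓  (l2,f3,t3)→insured(t3,f3) ✓  (l2,f6,t3)→insured(t3,f6) ✗  (l3,f3,t3)→insured(t3,f3) ✓
Counterexamples (restrictor triples failing the scope): 1.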